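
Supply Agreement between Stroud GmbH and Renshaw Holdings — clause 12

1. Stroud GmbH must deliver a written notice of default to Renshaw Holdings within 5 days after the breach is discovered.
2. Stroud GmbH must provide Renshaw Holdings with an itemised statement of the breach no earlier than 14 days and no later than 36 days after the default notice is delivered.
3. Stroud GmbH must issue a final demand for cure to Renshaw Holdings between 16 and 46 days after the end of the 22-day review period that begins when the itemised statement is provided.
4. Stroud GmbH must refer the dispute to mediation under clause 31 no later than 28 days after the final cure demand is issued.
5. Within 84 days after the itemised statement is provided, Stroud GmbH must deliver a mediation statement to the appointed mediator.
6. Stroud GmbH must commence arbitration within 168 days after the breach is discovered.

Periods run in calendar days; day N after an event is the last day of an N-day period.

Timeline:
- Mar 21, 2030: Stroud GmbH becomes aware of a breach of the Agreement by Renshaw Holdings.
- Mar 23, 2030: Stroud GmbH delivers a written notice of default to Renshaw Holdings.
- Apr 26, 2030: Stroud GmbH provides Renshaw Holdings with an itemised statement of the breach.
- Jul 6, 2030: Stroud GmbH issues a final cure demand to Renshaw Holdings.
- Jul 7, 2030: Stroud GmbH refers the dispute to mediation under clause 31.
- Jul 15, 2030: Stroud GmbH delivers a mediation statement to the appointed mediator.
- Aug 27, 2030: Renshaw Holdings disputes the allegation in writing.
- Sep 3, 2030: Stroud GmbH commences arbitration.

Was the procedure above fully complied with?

(1) due by Mar 21, 2030 + 5 days = Mar 26, 2030; completed Mar 23, 2030, before the deadline.
(2) the permitted window runs from Mar 23, 2030 + 14 = Apr 6, 2030 to Mar 23, 2030 + 36 = Apr 28, 2030; done Apr 26, 2030, which is between those dates.
(3) the permitted window runs from May 18, 2030 + 16 = Jun 3, 2030 to May 18, 2030 + 46 = Jul 3, 2030; done Jul 6, 2030 — 3 days after the window closed.
That is the first point of non-compliance.

No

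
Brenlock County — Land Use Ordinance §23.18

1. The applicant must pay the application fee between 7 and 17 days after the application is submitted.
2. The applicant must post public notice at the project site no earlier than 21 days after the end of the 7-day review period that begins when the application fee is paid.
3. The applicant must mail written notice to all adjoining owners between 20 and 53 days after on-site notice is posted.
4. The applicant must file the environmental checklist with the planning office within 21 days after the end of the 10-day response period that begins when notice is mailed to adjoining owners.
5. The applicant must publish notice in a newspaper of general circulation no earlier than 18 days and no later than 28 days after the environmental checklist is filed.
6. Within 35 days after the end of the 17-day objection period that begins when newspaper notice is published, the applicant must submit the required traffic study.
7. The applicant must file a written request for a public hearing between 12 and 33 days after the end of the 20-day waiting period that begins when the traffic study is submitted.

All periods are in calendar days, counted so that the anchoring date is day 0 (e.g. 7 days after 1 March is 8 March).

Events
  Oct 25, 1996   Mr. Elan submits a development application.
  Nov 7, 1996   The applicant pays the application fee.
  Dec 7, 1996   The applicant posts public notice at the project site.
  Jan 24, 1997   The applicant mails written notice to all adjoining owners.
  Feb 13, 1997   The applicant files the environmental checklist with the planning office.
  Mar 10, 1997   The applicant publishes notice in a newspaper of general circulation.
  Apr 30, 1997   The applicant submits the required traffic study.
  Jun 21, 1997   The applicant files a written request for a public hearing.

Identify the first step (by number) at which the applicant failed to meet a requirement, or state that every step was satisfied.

Step 1 — 7 and 17 days from Oct 25, 1996 (when the application is submitted) are Nov 1, 1996 and Nov 11, 1996 respectively; Nov 7, 1996 falls inside that range.
Step 2 — must wait 21 days from Nov 14, 1996 (end of the 7-day review period, which began when the application fee is paid on Nov 7, 1996), so not before Dec 5, 1996; done Dec 7, 1996, after the minimum wait.
Step 3 — 20 and 53 days from Dec 7, 1996 (when on-site notice is posted) are Dec 27, 1996 and Jan 29, 1997 respectively; done Jan 24, 1997 — within the window.
Step 4 — counting 21 days from Feb 3, 1997 (end of the 10-day response period, which began when notice is mailed to adjoining owners on Jan 24, 1997) gives a deadline of Feb 24, 1997; done Feb 13, 1997 — timely.
Step 5 — 18 and 28 days from Feb 13, 1997 (when the environmental checklist is filed) are Mar 3, 1997 and Mar 13, 1997 respectively; done Mar 10, 1997 — within the window.
Step 6 — counting 35 days from Mar 27, 1997 (end of the 17-day objection period, which began when newspaper notice is published on Mar 10, 1997) gives a deadline of May 1, 1997; completed Apr 30, 1997, before the deadline.
Step 7 — 12 and 33 days from May 20, 1997 (end of the 20-day waiting period, which began when the traffic study is submitted on Apr 30, 1997) are Jun 1, 1997 and Jun 22, 1997 respectively; done Jun 21, 1997, which is between those dates.

None — every step was satisfied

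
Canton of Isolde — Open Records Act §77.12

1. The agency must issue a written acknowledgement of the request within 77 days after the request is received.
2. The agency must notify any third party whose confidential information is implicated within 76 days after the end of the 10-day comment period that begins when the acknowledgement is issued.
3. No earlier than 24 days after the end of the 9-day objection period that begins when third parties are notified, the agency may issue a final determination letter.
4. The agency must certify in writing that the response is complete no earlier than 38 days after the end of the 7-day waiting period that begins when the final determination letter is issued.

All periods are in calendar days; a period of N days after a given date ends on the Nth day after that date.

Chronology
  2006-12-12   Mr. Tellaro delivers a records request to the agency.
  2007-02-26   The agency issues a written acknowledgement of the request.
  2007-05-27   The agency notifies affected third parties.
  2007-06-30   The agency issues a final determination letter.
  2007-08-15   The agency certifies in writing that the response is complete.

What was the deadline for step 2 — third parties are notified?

2007-05-23

The acknowledgement is issued on 2007-02-26; the 10-day comment period therefore ends 2007-03-08, and step 2 runs from that date. 76 days after 2007-03-08 is 2007-05-23.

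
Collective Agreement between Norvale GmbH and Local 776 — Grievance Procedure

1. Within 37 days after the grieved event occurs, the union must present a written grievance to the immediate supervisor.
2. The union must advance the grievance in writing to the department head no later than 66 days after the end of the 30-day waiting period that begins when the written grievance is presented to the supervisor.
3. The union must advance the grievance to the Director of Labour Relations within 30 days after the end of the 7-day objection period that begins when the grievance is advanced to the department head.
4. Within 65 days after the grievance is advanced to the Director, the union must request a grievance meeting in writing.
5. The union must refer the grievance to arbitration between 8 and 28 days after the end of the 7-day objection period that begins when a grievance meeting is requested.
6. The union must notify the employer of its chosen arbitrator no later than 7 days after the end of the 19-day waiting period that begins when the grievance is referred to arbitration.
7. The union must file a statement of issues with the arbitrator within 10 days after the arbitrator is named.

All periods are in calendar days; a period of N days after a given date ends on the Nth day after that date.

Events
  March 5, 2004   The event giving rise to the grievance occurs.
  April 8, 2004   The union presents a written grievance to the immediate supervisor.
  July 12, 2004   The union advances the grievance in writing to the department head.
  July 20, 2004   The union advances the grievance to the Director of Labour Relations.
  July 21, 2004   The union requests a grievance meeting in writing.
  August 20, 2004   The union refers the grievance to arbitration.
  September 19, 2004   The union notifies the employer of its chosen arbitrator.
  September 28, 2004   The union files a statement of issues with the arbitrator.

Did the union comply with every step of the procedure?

No

Step 1: 37 days after March 5, 2004 (when the grieved event occurs) is April 11, 2004; completed April 8, 2004, before the deadline.
Step 2: 66 days after May 8, 2004 (end of the 30-day waiting period, which began when the written grievance is presented to the supervisor on April 8, 2004) is July 13, 2004; done July 12, 2004 — timely.
Step 3: 30 days after July 19, 2004 (end of the 7-day objection period, which began when the grievance is advanced to the department head on July 12, 2004) is August 18, 2004; July 20, 2004 is within that limit.
Step 4: 65 days after July 20, 2004 (when the grievance is advanced to the Director) is September 23, 2004; July 21, 2004 is within that limit.
Step 5: the window is 8–28 days after July 28, 2004 (end of the 7-day objection period, which began when a grievance meeting is requested on July 21, 2004), so August 5, 2004 through August 25, 2004; August 20, 2004 falls inside that range.
Step 6: 7 days after September 8, 2004 (end of the 19-day waiting period, which began when the grievance is referred to arbitration on August 20, 2004) is September 15, 2004; not done until September 19, 2004, 4 days after the deadline.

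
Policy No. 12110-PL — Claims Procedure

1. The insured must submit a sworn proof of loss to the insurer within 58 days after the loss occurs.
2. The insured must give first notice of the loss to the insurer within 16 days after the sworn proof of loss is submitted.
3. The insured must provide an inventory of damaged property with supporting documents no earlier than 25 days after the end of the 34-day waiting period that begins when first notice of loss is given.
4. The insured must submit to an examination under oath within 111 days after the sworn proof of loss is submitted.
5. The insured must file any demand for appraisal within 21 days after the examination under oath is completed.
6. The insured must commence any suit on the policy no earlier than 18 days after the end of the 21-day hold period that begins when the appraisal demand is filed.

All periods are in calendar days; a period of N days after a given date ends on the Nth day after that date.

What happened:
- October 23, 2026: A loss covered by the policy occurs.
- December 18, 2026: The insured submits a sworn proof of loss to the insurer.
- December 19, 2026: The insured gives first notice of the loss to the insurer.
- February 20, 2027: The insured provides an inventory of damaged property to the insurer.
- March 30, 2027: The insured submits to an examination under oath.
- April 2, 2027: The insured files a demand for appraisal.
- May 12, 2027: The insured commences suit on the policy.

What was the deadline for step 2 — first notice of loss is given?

Step 2 runs from December 18, 2026, when the sworn proof of loss is submitted. 16 days after December 18, 2026 is January 3, 2027.

January 3, 2027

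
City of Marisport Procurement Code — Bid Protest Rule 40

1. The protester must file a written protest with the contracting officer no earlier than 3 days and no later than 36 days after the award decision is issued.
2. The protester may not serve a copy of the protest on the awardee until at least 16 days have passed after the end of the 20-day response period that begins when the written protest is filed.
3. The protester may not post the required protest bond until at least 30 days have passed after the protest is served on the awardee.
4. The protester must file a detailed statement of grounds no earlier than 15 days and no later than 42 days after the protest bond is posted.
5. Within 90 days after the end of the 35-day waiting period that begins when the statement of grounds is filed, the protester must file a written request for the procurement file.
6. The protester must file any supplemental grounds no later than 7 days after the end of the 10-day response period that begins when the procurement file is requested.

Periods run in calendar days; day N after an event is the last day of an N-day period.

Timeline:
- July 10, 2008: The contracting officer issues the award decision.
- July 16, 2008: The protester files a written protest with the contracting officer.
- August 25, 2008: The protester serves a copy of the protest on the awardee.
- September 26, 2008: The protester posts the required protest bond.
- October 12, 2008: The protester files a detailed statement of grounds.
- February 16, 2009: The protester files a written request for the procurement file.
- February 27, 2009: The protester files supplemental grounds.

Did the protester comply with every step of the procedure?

No

Step 1 — 3 and 36 days from July 10, 2008 (when the award decision is issued) are July 13, 2008 and August 15, 2008 respectively; July 16, 2008 falls inside that range.
Step 2 — must wait 16 days from August 5, 2008 (end of the 20-day response period, which began when the written protest is filed on July 16, 2008), so not before August 21, 2008; done August 25, 2008 — permitted.
Step 3 — must wait 30 days from August 25, 2008 (when the protest is served on the awardee), so not before September 24, 2008; September 26, 2008 is on or after that date.
Step 4 — 15 and 42 days from September 26, 2008 (when the protest bond is posted) are October 11, 2008 and November 7, 2008 respectively; done October 12, 2008 — within the window.
Step 5 — counting 90 days from November 16, 2008 (end of the 35-day waiting period, which began when the statement of grounds is filed on October 12, 2008) gives a deadline of February 14, 2009; February 16, 2009 misses that deadline by 2 days.
The procedure was therefore not followed at step 5.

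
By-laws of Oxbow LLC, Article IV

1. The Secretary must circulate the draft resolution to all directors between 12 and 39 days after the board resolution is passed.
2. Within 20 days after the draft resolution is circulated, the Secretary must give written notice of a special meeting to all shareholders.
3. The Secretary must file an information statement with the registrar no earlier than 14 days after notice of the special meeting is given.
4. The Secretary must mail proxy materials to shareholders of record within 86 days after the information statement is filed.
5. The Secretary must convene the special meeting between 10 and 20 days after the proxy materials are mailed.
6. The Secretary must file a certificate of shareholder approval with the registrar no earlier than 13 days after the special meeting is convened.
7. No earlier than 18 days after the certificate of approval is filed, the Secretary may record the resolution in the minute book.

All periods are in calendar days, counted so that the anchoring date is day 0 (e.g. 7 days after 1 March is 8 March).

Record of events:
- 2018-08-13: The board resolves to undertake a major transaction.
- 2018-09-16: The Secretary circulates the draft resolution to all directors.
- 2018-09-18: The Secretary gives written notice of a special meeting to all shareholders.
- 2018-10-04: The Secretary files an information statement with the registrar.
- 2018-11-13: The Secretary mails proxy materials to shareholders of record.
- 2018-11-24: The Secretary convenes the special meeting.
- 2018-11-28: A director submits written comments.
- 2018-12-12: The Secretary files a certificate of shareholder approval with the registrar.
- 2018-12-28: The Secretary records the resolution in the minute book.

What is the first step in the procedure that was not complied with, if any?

Step 1 — 12 and 39 days from 2018-08-13 (when the board resolution is passed) are 2018-08-25 and 2018-09-21 respectively; done 2018-09-16 — within the window.
Step 2 — counting 20 days from 2018-09-16 (when the draft resolution is circulated) gives a deadline of 2018-10-06; done 2018-09-18 — timely.
Step 3 — must wait 14 days from 2018-09-18 (when notice of the special meeting is given), so not before 2018-10-02; 2018-10-04 is on or after that date.
Step 4 — counting 86 days from 2018-10-04 (when the information statement is filed) gives a deadline of 2018-12-29; done 2018-11-13 — timely.
Step 5 — 10 and 20 days from 2018-11-13 (when the proxy materials are mailed) are 2018-11-23 and 2018-12-03 respectively; done 2018-11-24 — within the window.
Step 6 — must wait 13 days from 2018-11-24 (when the special meeting is convened), so not before 2018-12-07; 2018-12-12 is on or after that date.
Step 7 — must wait 18 days from 2018-12-12 (when the certificate of approval is filed), so not before 2018-12-30; acted on 2018-12-28, 2 days prematurely.
The procedure was therefore not followed at step 7.

Step 7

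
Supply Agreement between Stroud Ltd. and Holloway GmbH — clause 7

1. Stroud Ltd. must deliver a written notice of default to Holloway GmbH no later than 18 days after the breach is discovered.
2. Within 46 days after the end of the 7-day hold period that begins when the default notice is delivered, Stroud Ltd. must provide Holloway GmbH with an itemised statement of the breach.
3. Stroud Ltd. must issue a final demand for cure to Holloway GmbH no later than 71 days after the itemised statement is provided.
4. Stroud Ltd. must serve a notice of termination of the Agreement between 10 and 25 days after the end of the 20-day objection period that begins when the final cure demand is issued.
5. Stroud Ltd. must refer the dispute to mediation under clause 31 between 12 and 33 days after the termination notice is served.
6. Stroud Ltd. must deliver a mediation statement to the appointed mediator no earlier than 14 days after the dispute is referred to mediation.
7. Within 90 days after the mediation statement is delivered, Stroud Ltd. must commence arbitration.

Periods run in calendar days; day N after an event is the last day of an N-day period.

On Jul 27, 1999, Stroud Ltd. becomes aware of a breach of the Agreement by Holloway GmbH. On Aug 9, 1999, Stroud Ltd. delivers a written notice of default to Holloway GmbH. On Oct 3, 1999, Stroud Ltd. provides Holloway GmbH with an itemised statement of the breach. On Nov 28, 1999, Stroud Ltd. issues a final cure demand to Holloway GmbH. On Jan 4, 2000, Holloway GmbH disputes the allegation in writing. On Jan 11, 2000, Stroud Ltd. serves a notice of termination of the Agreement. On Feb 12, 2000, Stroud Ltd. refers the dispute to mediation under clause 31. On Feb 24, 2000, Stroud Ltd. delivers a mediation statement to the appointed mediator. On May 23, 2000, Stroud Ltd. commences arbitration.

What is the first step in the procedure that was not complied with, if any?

Step 2

Step 1: 18 days after Jul 27, 1999 (when the breach is discovered) is Aug 14, 1999; Aug 9, 1999 is within that limit.
Step 2: 46 days after Aug 16, 1999 (end of the 7-day hold period, which began when the default notice is delivered on Aug 9, 1999) is Oct 1, 1999; done Oct 3, 1999 — 2 days late.
That is the first point of non-compliance.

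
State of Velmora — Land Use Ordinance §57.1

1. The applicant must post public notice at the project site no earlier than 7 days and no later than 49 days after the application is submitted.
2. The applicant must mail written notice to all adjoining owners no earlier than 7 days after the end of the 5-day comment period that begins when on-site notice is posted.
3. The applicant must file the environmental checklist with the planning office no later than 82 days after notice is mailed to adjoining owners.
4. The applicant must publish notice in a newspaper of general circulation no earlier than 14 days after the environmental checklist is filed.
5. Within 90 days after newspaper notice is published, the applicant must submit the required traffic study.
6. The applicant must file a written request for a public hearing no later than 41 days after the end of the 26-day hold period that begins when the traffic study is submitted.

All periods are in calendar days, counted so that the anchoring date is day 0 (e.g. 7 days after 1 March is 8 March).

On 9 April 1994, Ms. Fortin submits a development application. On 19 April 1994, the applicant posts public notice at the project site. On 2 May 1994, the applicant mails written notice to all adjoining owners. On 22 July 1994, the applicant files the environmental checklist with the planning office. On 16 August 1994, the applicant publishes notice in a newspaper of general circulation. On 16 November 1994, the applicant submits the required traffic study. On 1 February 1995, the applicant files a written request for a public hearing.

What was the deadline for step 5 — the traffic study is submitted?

14 November 1994

Step 5 runs from 16 August 1994, when newspaper notice is published. 90 days after 16 August 1994 is 14 November 1994.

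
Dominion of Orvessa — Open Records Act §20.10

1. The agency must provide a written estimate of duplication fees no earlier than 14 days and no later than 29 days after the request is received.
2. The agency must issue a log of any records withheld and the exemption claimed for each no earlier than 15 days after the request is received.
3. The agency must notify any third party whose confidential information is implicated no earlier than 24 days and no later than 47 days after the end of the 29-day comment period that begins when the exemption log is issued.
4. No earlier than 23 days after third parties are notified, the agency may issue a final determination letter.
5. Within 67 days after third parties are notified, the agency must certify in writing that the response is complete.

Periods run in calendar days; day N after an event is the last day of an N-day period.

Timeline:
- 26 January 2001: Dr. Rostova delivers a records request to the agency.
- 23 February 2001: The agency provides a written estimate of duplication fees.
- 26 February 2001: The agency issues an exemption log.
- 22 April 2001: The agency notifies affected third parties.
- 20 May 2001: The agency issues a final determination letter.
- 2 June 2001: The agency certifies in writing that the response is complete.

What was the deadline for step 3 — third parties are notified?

13 May 2001

The exemption log is issued on 26 February 2001; the 29-day comment period therefore ends 27 March 2001, and step 3 runs from that date. The window is 24–47 days after 27 March 2001; it closes on 13 May 2001.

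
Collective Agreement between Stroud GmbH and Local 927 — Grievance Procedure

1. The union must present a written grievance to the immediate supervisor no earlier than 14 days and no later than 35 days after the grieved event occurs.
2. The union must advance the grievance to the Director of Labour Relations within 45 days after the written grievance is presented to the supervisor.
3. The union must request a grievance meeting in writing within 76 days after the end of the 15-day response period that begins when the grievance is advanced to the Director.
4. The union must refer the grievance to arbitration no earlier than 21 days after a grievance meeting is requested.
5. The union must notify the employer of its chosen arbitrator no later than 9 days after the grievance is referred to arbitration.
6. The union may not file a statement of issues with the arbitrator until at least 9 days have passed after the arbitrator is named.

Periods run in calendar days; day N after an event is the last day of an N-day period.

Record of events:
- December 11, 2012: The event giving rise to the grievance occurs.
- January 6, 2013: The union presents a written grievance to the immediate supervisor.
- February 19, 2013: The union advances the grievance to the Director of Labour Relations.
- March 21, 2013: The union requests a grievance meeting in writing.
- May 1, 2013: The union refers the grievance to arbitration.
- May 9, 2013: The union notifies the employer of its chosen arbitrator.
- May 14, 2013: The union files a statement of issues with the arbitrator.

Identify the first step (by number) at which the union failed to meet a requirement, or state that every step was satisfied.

Step 6

Step 1: the window is 14–35 days after December 11, 2012 (when the grieved event occurs), so December 25, 2012 through January 15, 2013; done January 6, 2013 — within the window.
Step 2: 45 days after January 6, 2013 (when the written grievance is presented to the supervisor) is February 20, 2013; February 19, 2013 is within that limit.
Step 3: 76 days after March 6, 2013 (end of the 15-day response period, which began when the grievance is advanced to the Director on February 19, 2013) is May 21, 2013; March 21, 2013 is within that limit.
Step 4: the earliest permitted date is 21 days after March 21, 2013 (when a grievance meeting is requested), i.e. April 11, 2013; done May 1, 2013, after the minimum wait.
Step 5: 9 days after May 1, 2013 (when the grievance is referred to arbitration) is May 10, 2013; done May 9, 2013 — timely.
Step 6: the earliest permitted date is 9 days after May 9, 2013 (when the arbitrator is named), i.e. May 18, 2013; May 14, 2013 is 4 days before the earliest permitted date.
The analysis stops there.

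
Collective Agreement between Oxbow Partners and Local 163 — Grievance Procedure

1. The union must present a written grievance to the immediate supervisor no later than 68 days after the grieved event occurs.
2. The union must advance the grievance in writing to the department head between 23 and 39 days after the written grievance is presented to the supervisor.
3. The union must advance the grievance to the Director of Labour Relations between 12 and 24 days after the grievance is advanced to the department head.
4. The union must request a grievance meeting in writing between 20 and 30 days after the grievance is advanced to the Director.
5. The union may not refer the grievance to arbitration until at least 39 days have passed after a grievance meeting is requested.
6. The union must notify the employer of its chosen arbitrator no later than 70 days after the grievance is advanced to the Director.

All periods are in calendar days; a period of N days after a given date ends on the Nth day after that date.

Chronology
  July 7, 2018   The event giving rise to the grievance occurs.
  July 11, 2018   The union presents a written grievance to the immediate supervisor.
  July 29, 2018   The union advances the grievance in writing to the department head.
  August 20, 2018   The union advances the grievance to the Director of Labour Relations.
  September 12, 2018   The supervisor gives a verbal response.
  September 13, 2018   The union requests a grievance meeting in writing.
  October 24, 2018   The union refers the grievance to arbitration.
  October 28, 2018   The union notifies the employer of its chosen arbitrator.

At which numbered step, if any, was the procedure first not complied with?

Step 2

Step 1: 68 days after July 7, 2018 (when the grieved event occurs) is September 13, 2018; done July 11, 2018 — timely.
Step 2: the window is 23–39 days after July 11, 2018 (when the written grievance is presented to the supervisor), so August 3, 2018 through August 19, 2018; done July 29, 2018 — 5 days before the window opened.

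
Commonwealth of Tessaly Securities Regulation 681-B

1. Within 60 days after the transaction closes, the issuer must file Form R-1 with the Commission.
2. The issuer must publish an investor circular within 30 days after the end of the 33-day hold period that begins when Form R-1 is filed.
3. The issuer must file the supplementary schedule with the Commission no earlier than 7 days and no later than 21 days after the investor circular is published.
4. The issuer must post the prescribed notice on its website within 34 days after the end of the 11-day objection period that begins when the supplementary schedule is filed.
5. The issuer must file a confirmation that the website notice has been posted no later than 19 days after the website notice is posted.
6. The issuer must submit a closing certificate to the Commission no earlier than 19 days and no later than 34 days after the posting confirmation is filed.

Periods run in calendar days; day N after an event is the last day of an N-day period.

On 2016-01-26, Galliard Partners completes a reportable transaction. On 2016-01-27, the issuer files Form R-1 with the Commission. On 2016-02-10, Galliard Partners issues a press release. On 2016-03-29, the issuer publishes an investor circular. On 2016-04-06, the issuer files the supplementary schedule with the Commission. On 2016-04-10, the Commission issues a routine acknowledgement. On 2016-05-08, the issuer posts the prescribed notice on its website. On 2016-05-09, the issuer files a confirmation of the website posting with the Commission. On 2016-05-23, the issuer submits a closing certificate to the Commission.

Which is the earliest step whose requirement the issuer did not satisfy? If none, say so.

(1) due by 2016-01-26 + 60 days = 2016-03-26; 2016-01-27 is within that limit.
(2) due by 2016-02-29 + 30 days = 2016-03-30; completed 2016-03-29, before the deadline.
(3) the permitted window runs from 2016-03-29 + 7 = 2016-04-05 to 2016-03-29 + 21 = 2016-04-19; done 2016-04-06 — within the window.
(4) due by 2016-04-17 + 34 days = 2016-05-21; done 2016-05-08 — timely.
(5) due by 2016-05-08 + 19 days = 2016-05-27; 2016-05-09 is within that limit.
(6) the permitted window runs from 2016-05-09 + 19 = 2016-05-28 to 2016-05-09 + 34 = 2016-06-12; done 2016-05-23 — 5 days before the window opened.
That is the first point of non-compliance.

Step 6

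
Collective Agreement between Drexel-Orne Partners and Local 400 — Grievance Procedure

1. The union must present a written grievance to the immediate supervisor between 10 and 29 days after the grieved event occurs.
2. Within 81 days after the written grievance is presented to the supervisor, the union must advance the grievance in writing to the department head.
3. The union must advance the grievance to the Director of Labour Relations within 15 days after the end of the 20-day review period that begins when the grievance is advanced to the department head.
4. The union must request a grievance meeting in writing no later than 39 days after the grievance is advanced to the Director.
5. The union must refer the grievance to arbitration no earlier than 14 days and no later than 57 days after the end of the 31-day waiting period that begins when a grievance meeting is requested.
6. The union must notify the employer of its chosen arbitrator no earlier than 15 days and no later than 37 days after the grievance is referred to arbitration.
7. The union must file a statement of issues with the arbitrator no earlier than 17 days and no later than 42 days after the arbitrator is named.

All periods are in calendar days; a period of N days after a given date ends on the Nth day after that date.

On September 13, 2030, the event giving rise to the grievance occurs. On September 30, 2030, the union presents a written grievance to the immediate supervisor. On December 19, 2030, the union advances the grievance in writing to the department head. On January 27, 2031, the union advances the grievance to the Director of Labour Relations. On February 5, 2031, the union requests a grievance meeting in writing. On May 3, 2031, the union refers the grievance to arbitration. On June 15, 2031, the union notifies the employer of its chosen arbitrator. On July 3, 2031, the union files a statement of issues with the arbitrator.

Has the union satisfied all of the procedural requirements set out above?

No

(1) the permitted window runs from September 13, 2030 + 10 = September 23, 2030 to September 13, 2030 + 29 = October 12, 2030; September 30, 2030 falls inside that range.
(2) due by September 30, 2030 + 81 days = December 20, 2030; done December 19, 2030 — timely.
(3) due by January 8, 2031 + 15 days = January 23, 2031; January 27, 2031 misses that deadline by 4 days.
Later steps need not be reached.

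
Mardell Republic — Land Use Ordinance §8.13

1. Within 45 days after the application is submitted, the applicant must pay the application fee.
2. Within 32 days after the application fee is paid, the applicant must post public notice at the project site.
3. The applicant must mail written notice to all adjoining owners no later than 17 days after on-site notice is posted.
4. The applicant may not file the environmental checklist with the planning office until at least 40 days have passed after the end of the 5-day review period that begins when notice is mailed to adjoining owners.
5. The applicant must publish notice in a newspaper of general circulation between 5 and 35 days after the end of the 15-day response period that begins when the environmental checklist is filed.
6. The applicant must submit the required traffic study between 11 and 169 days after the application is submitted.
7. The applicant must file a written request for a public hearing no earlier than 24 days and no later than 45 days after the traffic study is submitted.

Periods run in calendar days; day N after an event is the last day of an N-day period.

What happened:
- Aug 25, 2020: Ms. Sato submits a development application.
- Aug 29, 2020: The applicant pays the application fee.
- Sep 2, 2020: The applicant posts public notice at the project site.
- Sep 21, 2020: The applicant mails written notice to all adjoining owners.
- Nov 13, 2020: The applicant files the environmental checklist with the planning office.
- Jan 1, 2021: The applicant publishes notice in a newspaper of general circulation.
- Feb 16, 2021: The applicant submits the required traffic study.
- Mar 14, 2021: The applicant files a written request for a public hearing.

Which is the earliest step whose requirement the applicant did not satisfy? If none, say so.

Step 3

Step 1 — counting 45 days from Aug 25, 2020 (when the application is submitted) gives a deadline of Oct 9, 2020; completed Aug 29, 2020, before the deadline.
Step 2 — counting 32 days from Aug 29, 2020 (when the application fee is paid) gives a deadline of Sep 30, 2020; completed Sep 2, 2020, before the deadline.
Step 3 — counting 17 days from Sep 2, 2020 (when on-site notice is posted) gives a deadline of Sep 19, 2020; done Sep 21, 2020 — 2 days late.
The procedure was therefore not followed at step 3.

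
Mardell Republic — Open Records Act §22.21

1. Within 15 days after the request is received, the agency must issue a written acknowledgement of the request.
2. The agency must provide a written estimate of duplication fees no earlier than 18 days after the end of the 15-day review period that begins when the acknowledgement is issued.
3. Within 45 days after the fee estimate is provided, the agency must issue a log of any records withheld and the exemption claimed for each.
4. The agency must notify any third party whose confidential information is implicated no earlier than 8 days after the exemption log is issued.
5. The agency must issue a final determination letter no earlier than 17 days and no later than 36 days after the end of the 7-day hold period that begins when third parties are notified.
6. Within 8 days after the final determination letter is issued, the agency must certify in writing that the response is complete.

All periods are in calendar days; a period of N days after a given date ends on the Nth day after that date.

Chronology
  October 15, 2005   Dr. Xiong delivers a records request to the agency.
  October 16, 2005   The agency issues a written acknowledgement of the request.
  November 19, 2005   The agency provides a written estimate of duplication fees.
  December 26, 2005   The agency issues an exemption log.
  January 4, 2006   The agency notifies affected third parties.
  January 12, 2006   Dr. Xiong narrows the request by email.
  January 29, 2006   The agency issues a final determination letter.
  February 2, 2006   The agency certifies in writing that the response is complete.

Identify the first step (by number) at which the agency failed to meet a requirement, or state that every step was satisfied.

None — every step was satisfied

Step 1: 15 days after October 15, 2005 (when the request is received) is October 30, 2005; October 16, 2005 is within that limit.
Step 2: the earliest permitted date is 18 days after October 31, 2005 (end of the 15-day review period, which began when the acknowledgement is issued on October 16, 2005), i.e. November 18, 2005; November 19, 2005 is on or after that date.
Step 3: 45 days after November 19, 2005 (when the fee estimate is provided) is January 3, 2006; December 26, 2005 is within that limit.
Step 4: the earliest permitted date is 8 days after December 26, 2005 (when the exemption log is issued), i.e. January 3, 2006; January 4, 2006 is on or after that date.
Step 5: the window is 17–36 days after January 11, 2006 (end of the 7-day hold period, which began when third parties are notified on January 4, 2006), so January 28, 2006 through February 16, 2006; done January 29, 2006 — within the window.
Step 6: 8 days after January 29, 2006 (when the final determination letter is issued) is February 6, 2006; done February 2, 2006 — timely.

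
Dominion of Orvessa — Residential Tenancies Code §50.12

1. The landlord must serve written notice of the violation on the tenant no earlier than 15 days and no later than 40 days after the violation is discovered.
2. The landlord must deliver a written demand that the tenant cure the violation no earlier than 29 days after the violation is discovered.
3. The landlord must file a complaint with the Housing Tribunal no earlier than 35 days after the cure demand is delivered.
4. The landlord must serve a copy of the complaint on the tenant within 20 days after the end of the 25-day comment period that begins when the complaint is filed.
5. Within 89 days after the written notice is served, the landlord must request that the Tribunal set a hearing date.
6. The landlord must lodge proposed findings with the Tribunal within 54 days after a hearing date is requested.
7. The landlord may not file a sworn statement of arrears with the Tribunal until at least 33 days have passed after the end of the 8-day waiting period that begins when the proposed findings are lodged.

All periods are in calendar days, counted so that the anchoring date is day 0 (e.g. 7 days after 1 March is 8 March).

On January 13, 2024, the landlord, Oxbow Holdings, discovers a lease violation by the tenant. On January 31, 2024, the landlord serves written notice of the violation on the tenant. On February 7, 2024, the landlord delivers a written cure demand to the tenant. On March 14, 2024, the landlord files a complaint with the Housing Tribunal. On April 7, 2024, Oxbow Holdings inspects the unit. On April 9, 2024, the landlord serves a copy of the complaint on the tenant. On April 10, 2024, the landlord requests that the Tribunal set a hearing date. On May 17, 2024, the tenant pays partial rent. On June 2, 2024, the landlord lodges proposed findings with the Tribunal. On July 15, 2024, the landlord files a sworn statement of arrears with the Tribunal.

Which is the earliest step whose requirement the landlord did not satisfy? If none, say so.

Step 2

Step 1 — 15 and 40 days from January 13, 2024 (when the violation is discovered) are January 28, 2024 and February 22, 2024 respectively; done January 31, 2024 — within the window.
Step 2 — must wait 29 days from January 13, 2024 (when the violation is discovered), so not before February 11, 2024; acted on February 7, 2024, 4 days prematurely.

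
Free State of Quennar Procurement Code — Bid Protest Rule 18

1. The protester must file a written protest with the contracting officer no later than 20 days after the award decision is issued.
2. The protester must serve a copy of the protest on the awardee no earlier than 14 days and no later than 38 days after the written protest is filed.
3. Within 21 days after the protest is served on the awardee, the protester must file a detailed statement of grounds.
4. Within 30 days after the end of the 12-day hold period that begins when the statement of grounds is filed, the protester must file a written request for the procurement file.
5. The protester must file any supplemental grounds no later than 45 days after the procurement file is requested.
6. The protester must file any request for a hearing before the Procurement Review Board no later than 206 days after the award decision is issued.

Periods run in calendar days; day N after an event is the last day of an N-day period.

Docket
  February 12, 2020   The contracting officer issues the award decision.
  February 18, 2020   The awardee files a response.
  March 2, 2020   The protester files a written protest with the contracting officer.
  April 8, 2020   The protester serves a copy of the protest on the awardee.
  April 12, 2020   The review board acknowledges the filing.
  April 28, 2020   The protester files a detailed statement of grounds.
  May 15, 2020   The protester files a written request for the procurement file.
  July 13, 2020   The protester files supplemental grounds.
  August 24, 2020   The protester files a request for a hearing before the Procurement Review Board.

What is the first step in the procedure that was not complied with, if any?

Step 5

Step 1: 20 days after February 12, 2020 (when the award decision is issued) is March 3, 2020; completed March 2, 2020, before the deadline.
Step 2: the window is 14–38 days after March 2, 2020 (when the written protest is filed), so March 16, 2020 through April 9, 2020; done April 8, 2020, which is between those dates.
Step 3: 21 days after April 8, 2020 (when the protest is served on the awardee) is April 29, 2020; April 28, 2020 is within that limit.
Step 4: 30 days after May 10, 2020 (end of the 12-day hold period, which began when the statement of grounds is filed on April 28, 2020) is June 9, 2020; completed May 15, 2020, before the deadline.
Step 5: 45 days after May 15, 2020 (when the procurement file is requested) is June 29, 2020; July 13, 2020 misses that deadline by 14 days.
The analysis stops there.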